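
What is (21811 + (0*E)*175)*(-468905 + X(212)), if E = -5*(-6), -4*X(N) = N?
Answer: -10228442938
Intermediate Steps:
X(N) = -N/4
E = 30
(21811 + (0*E)*175)*(-468905 + X(212)) = (21811 + (0*30)*175)*(-468905 - 1/4*212) = (21811 + 0*175)*(-468905 - 53) = (21811 + 0)*(-468958) = 21811*(-468958) = -10228442938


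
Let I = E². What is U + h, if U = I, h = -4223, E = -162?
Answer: 22021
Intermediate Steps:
I = 26244 (I = (-162)² = 26244)
U = 26244
U + h = 26244 - 4223 = 22021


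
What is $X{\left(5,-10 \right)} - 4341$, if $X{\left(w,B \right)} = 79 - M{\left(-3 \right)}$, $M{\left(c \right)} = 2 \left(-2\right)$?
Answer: $-4258$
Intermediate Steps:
$M{\left(c \right)} = -4$
$X{\left(w,B \right)} = 83$ ($X{\left(w,B \right)} = 79 - -4 = 79 + 4 = 83$)
$X{\left(5,-10 \right)} - 4341 = 83 - 4341 = -4258$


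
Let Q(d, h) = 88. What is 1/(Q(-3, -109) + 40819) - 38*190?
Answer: -295348539/40907 ≈ -7220.0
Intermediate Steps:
1/(Q(-3, -109) + 40819) - 38*190 = 1/(88 + 40819) - 38*190 = 1/40907 - 1*7220 = 1/40907 - 7220 = -295348539/40907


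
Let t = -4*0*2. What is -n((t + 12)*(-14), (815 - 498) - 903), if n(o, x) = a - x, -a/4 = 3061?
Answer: 11658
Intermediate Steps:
t = 0 (t = 0*2 = 0)
a = -12244 (a = -4*3061 = -12244)
n(o, x) = -12244 - x
-n((t + 12)*(-14), (815 - 498) - 903) = -(-12244 - ((815 - 498) - 903)) = -(-12244 - (317 - 903)) = -(-12244 - 1*(-586)) = -(-12244 + 586) = -1*(-11658) = 11658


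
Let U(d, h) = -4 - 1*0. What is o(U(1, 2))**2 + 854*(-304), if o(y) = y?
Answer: -259600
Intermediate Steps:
U(d, h) = -4 (U(d, h) = -4 + 0 = -4)
o(U(1, 2))**2 + 854*(-304) = (-4)**2 + 854*(-304) = 16 - 259616 = -259600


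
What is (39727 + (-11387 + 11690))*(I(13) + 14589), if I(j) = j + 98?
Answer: 588441000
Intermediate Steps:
I(j) = 98 + j
(39727 + (-11387 + 11690))*(I(13) + 14589) = (39727 + (-11387 + 11690))*((98 + 13) + 14589) = (39727 + 303)*(111 + 14589) = 40030*14700 = 588441000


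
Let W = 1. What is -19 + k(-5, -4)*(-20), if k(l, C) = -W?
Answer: 1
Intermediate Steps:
k(l, C) = -1 (k(l, C) = -1*1 = -1)
-19 + k(-5, -4)*(-20) = -19 - 1*(-20) = -19 + 20 = 1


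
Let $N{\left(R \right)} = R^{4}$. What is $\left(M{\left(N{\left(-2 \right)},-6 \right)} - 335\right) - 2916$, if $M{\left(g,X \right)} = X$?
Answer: $-3257$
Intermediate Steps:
$\left(M{\left(N{\left(-2 \right)},-6 \right)} - 335\right) - 2916 = \left(-6 - 335\right) - 2916 = -341 - 2916 = -3257$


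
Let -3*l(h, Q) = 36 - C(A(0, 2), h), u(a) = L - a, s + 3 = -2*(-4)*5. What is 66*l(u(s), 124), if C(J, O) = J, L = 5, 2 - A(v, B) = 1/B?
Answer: -759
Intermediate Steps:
s = 37 (s = -3 - 2*(-4)*5 = -3 + 8*5 = -3 + 40 = 37)
A(v, B) = 2 - 1/B
u(a) = 5 - a
l(h, Q) = -23/2 (l(h, Q) = -(36 - (2 - 1/2))/3 = -(36 - (2 - 1*½))/3 = -(36 - (2 - ½))/3 = -(36 - 1*3/2)/3 = -(36 - 3/2)/3 = -⅓*69/2 = -23/2)
66*l(u(s), 124) = 66*(-23/2) = -759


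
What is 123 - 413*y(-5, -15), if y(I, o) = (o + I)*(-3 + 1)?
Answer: -16397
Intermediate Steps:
y(I, o) = -2*I - 2*o (y(I, o) = (I + o)*(-2) = -2*I - 2*o)
123 - 413*y(-5, -15) = 123 - 413*(-2*(-5) - 2*(-15)) = 123 - 413*(10 + 30) = 123 - 413*40 = 123 - 16520 = -16397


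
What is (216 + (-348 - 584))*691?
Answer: -494756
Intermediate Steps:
(216 + (-348 - 584))*691 = (216 - 932)*691 = -716*691 = -494756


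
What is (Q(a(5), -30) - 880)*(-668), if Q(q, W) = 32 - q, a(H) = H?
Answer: 569804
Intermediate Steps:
(Q(a(5), -30) - 880)*(-668) = ((32 - 1*5) - 880)*(-668) = ((32 - 5) - 880)*(-668) = (27 - 880)*(-668) = -853*(-668) = 569804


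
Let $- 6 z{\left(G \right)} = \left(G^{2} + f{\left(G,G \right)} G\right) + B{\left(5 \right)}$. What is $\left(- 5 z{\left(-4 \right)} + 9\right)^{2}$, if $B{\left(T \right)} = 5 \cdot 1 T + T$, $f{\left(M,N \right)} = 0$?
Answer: $\frac{20164}{9} \approx 2240.4$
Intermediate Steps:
$B{\left(T \right)} = 6 T$ ($B{\left(T \right)} = 5 T + T = 6 T$)
$z{\left(G \right)} = -5 - \frac{G^{2}}{6}$ ($z{\left(G \right)} = - \frac{\left(G^{2} + 0 G\right) + 6 \cdot 5}{6} = - \frac{\left(G^{2} + 0\right) + 30}{6} = - \frac{G^{2} + 30}{6} = - \frac{30 + G^{2}}{6} = -5 - \frac{G^{2}}{6}$)
$\left(- 5 z{\left(-4 \right)} + 9\right)^{2} = \left(- 5 \left(-5 - \frac{\left(-4\right)^{2}}{6}\right) + 9\right)^{2} = \left(- 5 \left(-5 - \frac{8}{3}\right) + 9\right)^{2} = \left(\left(-5\right) \left(- \frac{23}{3}\right) + 9\right)^{2} = \left(\frac{115}{3} + 9\right)^{2} = \left(\frac{142}{3}\right)^{2} = \frac{20164}{9}$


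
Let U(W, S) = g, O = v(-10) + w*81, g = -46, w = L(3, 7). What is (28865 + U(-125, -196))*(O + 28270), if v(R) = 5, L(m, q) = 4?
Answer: 824194581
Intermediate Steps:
w = 4
O = 329 (O = 5 + 4*81 = 5 + 324 = 329)
U(W, S) = -46
(28865 + U(-125, -196))*(O + 28270) = (28865 - 46)*(329 + 28270) = 28819*28599 = 824194581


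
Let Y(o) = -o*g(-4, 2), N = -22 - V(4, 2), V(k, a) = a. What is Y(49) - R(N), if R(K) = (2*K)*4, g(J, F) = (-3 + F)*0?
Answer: 192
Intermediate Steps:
g(J, F) = 0
N = -24 (N = -22 - 1*2 = -22 - 2 = -24)
R(K) = 8*K
Y(o) = 0 (Y(o) = -o*0 = -1*0 = 0)
Y(49) - R(N) = 0 - 8*(-24) = 0 - 1*(-192) = 0 + 192 = 192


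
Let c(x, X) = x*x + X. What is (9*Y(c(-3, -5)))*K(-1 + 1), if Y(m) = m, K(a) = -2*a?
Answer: 0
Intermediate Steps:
c(x, X) = X + x² (c(x, X) = x² + X = X + x²)
(9*Y(c(-3, -5)))*K(-1 + 1) = (9*(-5 + (-3)²))*(-2*(-1 + 1)) = (9*(-5 + 9))*(-2*0) = (9*4)*0 = 36*0 = 0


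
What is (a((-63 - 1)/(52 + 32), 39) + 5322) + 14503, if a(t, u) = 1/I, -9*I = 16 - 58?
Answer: 277553/14 ≈ 19825.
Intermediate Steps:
I = 14/3 (I = -(16 - 58)/9 = -⅑*(-42) = 14/3 ≈ 4.6667)
a(t, u) = 3/14 (a(t, u) = 1/(14/3) = 3/14)
(a((-63 - 1)/(52 + 32), 39) + 5322) + 14503 = (3/14 + 5322) + 14503 = 74511/14 + 14503 = 277553/14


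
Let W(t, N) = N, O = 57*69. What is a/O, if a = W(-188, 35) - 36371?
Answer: -12112/1311 ≈ -9.2388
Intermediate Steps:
O = 3933
a = -36336 (a = 35 - 36371 = -36336)
a/O = -36336/3933 = -36336*1/3933 = -12112/1311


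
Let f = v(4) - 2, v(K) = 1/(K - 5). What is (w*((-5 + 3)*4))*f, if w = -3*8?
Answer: -576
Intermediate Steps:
v(K) = 1/(-5 + K)
w = -24
f = -3 (f = 1/(-5 + 4) - 2 = 1/(-1) - 2 = -1 - 2 = -3)
(w*((-5 + 3)*4))*f = -24*(-5 + 3)*4*(-3) = -(-48)*4*(-3) = -24*(-8)*(-3) = 192*(-3) = -576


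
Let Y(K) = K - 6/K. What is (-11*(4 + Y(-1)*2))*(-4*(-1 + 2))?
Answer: 616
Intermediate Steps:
Y(K) = K - 6/K
(-11*(4 + Y(-1)*2))*(-4*(-1 + 2)) = (-11*(4 + (-1 - 6/(-1))*2))*(-4*(-1 + 2)) = (-11*(4 + (-1 - 6*(-1))*2))*(-4*1) = -11*(4 + (-1 + 6)*2)*(-4) = -11*(4 + 5*2)*(-4) = -11*(4 + 10)*(-4) = -11*14*(-4) = -154*(-4) = 616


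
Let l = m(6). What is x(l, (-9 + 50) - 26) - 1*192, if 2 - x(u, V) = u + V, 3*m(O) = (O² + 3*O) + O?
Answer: -225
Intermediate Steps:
m(O) = O²/3 + 4*O/3 (m(O) = ((O² + 3*O) + O)/3 = (O² + 4*O)/3 = O²/3 + 4*O/3)
l = 20 (l = (⅓)*6*(4 + 6) = (⅓)*6*10 = 20)
x(u, V) = 2 - V - u (x(u, V) = 2 - (u + V) = 2 - (V + u) = 2 + (-V - u) = 2 - V - u)
x(l, (-9 + 50) - 26) - 1*192 = (2 - ((-9 + 50) - 26) - 1*20) - 1*192 = (2 - (41 - 26) - 20) - 192 = (2 - 1*15 - 20) - 192 = (2 - 15 - 20) - 192 = -33 - 192 = -225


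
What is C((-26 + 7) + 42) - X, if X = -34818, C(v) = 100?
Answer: 34918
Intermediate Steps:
C((-26 + 7) + 42) - X = 100 - 1*(-34818) = 100 + 34818 = 34918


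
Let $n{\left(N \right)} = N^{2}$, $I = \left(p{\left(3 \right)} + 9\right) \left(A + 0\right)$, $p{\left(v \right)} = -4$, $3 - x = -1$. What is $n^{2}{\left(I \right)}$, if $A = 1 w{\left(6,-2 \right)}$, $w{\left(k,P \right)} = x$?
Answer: $160000$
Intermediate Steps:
$x = 4$ ($x = 3 - -1 = 3 + 1 = 4$)
$w{\left(k,P \right)} = 4$
$A = 4$ ($A = 1 \cdot 4 = 4$)
$I = 20$ ($I = \left(-4 + 9\right) \left(4 + 0\right) = 5 \cdot 4 = 20$)
$n^{2}{\left(I \right)} = \left(20^{2}\right)^{2} = 400^{2} = 160000$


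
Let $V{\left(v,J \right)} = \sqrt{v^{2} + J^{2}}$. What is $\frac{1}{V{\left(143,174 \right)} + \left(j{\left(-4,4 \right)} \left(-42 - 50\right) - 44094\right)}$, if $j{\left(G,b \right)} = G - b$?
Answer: $- \frac{43358}{1879865439} - \frac{5 \sqrt{2029}}{1879865439} \approx -2.3184 \cdot 10^{-5}$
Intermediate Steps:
$V{\left(v,J \right)} = \sqrt{J^{2} + v^{2}}$
$\frac{1}{V{\left(143,174 \right)} + \left(j{\left(-4,4 \right)} \left(-42 - 50\right) - 44094\right)} = \frac{1}{\sqrt{174^{2} + 143^{2}} - \left(44094 - \left(-4 - 4\right) \left(-42 - 50\right)\right)} = \frac{1}{\sqrt{30276 + 20449} - \left(44094 - \left(-4 - 4\right) \left(-92\right)\right)} = \frac{1}{\sqrt{50725} - 43358} = \frac{1}{5 \sqrt{2029} + \left(736 - 44094\right)} = \frac{1}{5 \sqrt{2029} - 43358} = \frac{1}{-43358 + 5 \sqrt{2029}}$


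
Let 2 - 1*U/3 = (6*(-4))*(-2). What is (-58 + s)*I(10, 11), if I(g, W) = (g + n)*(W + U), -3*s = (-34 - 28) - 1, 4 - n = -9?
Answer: 108077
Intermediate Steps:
n = 13 (n = 4 - 1*(-9) = 4 + 9 = 13)
U = -138 (U = 6 - 3*6*(-4)*(-2) = 6 - (-72)*(-2) = 6 - 3*48 = 6 - 144 = -138)
s = 21 (s = -((-34 - 28) - 1)/3 = -(-62 - 1)/3 = -⅓*(-63) = 21)
I(g, W) = (-138 + W)*(13 + g) (I(g, W) = (g + 13)*(W - 138) = (13 + g)*(-138 + W) = (-138 + W)*(13 + g))
(-58 + s)*I(10, 11) = (-58 + 21)*(-1794 - 138*10 + 13*11 + 11*10) = -37*(-1794 - 1380 + 143 + 110) = -37*(-2921) = 108077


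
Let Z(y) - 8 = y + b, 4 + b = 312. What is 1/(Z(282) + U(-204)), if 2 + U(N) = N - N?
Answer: 1/596 ≈ 0.0016779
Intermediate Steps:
b = 308 (b = -4 + 312 = 308)
U(N) = -2 (U(N) = -2 + (N - N) = -2 + 0 = -2)
Z(y) = 316 + y (Z(y) = 8 + (y + 308) = 8 + (308 + y) = 316 + y)
1/(Z(282) + U(-204)) = 1/((316 + 282) - 2) = 1/(598 - 2) = 1/596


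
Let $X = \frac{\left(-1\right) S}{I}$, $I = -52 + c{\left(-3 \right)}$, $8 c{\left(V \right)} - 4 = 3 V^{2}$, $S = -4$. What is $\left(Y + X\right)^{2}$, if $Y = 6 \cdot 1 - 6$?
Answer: $\frac{1024}{148225} \approx 0.0069084$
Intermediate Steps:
$c{\left(V \right)} = \frac{1}{2} + \frac{3 V^{2}}{8}$
$I = - \frac{385}{8}$ ($I = -52 + \left(\frac{1}{2} + \frac{3 \left(-3\right)^{2}}{8}\right) = -52 + \left(\frac{1}{2} + \frac{3}{8} \cdot 9\right) = -52 + \left(\frac{1}{2} + \frac{27}{8}\right) = -52 + \frac{31}{8} = - \frac{385}{8} \approx -48.125$)
$X = - \frac{32}{385}$ ($X = \frac{\left(-1\right) \left(-4\right)}{- \frac{385}{8}} = 4 \left(- \frac{8}{385}\right) = - \frac{32}{385} \approx -0.083117$)
$Y = 0$ ($Y = 6 - 6 = 0$)
$\left(Y + X\right)^{2} = \left(0 - \frac{32}{385}\right)^{2} = \left(- \frac{32}{385}\right)^{2} = \frac{1024}{148225}$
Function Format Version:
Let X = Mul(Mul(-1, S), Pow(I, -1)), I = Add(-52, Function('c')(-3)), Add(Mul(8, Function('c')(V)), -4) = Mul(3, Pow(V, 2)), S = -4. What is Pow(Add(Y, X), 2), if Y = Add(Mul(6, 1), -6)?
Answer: Rational(1024, 148225) ≈ 0.0069084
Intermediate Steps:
Function('c')(V) = Add(Rational(1, 2), Mul(Rational(3, 8), Pow(V, 2))) (Function('c')(V) = Add(Rational(1, 2), Mul(Rational(1, 8), Mul(3, Pow(V, 2)))) = Add(Rational(1, 2), Mul(Rational(3, 8), Pow(V, 2))))
I = Rational(-385, 8) (I = Add(-52, Add(Rational(1, 2), Mul(Rational(3, 8), Pow(-3, 2)))) = Add(-52, Add(Rational(1, 2), Mul(Rational(3, 8), 9))) = Add(-52, Add(Rational(1, 2), Rational(27, 8))) = Add(-52, Rational(31, 8)) = Rational(-385, 8) ≈ -48.125)
X = Rational(-32, 385) (X = Mul(Mul(-1, -4), Pow(Rational(-385, 8), -1)) = Mul(4, Rational(-8, 385)) = Rational(-32, 385) ≈ -0.083117)
Y = 0 (Y = Add(6, -6) = 0)
Pow(Add(Y, X), 2) = Pow(Add(0, Rational(-32, 385)), 2) = Pow(Rational(-32, 385), 2) = Rational(1024, 148225)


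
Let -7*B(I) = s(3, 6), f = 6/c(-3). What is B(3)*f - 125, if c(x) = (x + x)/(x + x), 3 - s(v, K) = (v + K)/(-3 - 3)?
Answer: -902/7 ≈ -128.86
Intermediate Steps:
s(v, K) = 3 + K/6 + v/6 (s(v, K) = 3 - (v + K)/(-3 - 3) = 3 - (K + v)/(-6) = 3 - (K + v)*(-1)/6 = 3 - (-K/6 - v/6) = 3 + (K/6 + v/6) = 3 + K/6 + v/6)
c(x) = 1 (c(x) = (2*x)/((2*x)) = (2*x)*(1/(2*x)) = 1)
f = 6 (f = 6/1 = 6*1 = 6)
B(I) = -9/14 (B(I) = -(3 + (⅙)*6 + (⅙)*3)/7 = -(3 + 1 + ½)/7 = -⅐*9/2 = -9/14)
B(3)*f - 125 = -9/14*6 - 125 = -27/7 - 125 = -902/7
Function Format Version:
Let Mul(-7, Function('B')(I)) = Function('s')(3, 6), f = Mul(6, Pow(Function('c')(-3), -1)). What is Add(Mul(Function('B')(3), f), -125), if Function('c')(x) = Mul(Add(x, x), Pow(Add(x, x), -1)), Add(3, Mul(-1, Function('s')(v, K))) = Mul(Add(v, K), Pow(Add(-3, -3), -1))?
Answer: Rational(-902, 7) ≈ -128.86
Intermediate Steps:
Function('s')(v, K) = Add(3, Mul(Rational(1, 6), K), Mul(Rational(1, 6), v)) (Function('s')(v, K) = Add(3, Mul(-1, Mul(Add(v, K), Pow(Add(-3, -3), -1)))) = Add(3, Mul(-1, Mul(Add(K, v), Pow(-6, -1)))) = Add(3, Mul(-1, Mul(Add(K, v), Rational(-1, 6)))) = Add(3, Mul(-1, Add(Mul(Rational(-1, 6), K), Mul(Rational(-1, 6), v)))) = Add(3, Add(Mul(Rational(1, 6), K), Mul(Rational(1, 6), v))) = Add(3, Mul(Rational(1, 6), K), Mul(Rational(1, 6), v)))
Function('c')(x) = 1 (Function('c')(x) = Mul(Mul(2, x), Pow(Mul(2, x), -1)) = Mul(Mul(2, x), Mul(Rational(1, 2), Pow(x, -1))) = 1)
f = 6 (f = Mul(6, Pow(1, -1)) = Mul(6, 1) = 6)
Function('B')(I) = Rational(-9, 14) (Function('B')(I) = Mul(Rational(-1, 7), Add(3, Mul(Rational(1, 6), 6), Mul(Rational(1, 6), 3))) = Mul(Rational(-1, 7), Add(3, 1, Rational(1, 2))) = Mul(Rational(-1, 7), Rational(9, 2)) = Rational(-9, 14))
Add(Mul(Function('B')(3), f), -125) = Add(Mul(Rational(-9, 14), 6), -125) = Add(Rational(-27, 7), -125) = Rational(-902, 7)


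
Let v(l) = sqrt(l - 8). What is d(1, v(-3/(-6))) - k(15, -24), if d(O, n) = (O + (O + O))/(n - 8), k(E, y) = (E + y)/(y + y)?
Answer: -1197/2288 - 3*I*sqrt(30)/143 ≈ -0.52316 - 0.11491*I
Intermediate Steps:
k(E, y) = (E + y)/(2*y) (k(E, y) = (E + y)/((2*y)) = (E + y)*(1/(2*y)) = (E + y)/(2*y))
v(l) = sqrt(-8 + l)
d(O, n) = 3*O/(-8 + n) (d(O, n) = (O + 2*O)/(-8 + n) = (3*O)/(-8 + n) = 3*O/(-8 + n))
d(1, v(-3/(-6))) - k(15, -24) = 3*1/(-8 + sqrt(-8 - 3/(-6))) - (15 - 24)/(2*(-24)) = 3*1/(-8 + sqrt(-8 - 3*(-1/6))) - (-1)*(-9)/(2*24) = 3*1/(-8 + sqrt(-8 + 1/2)) - 1*3/16 = 3*1/(-8 + sqrt(-15/2)) - 3/16 = 3*1/(-8 + I*sqrt(30)/2) - 3/16 = 3/(-8 + I*sqrt(30)/2) - 3/16 = -3/16 + 3/(-8 + I*sqrt(30)/2)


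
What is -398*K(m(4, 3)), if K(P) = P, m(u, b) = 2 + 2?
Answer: -1592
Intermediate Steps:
m(u, b) = 4
-398*K(m(4, 3)) = -398*4 = -1592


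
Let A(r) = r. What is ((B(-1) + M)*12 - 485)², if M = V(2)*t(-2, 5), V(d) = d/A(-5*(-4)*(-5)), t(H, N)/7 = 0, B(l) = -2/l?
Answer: 212521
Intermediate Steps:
t(H, N) = 0 (t(H, N) = 7*0 = 0)
V(d) = -d/100 (V(d) = d/((-5*(-4)*(-5))) = d/((20*(-5))) = d/(-100) = d*(-1/100) = -d/100)
M = 0 (M = -1/100*2*0 = -1/50*0 = 0)
((B(-1) + M)*12 - 485)² = ((-2/(-1) + 0)*12 - 485)² = ((-2*(-1) + 0)*12 - 485)² = ((2 + 0)*12 - 485)² = (2*12 - 485)² = (24 - 485)² = (-461)² = 212521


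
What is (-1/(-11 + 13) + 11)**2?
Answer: 441/4 ≈ 110.25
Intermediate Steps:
(-1/(-11 + 13) + 11)**2 = (-1/2 + 11)**2 = (21/2)**2 = 441/4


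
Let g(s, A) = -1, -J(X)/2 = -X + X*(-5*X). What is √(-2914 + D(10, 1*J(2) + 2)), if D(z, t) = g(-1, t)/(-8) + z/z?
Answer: I*√46606/4 ≈ 53.971*I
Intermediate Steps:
J(X) = 2*X + 10*X² (J(X) = -2*(-X + X*(-5*X)) = -2*(-X - 5*X²) = 2*X + 10*X²)
D(z, t) = 9/8 (D(z, t) = -1/(-8) + z/z = -1*(-⅛) + 1 = ⅛ + 1 = 9/8)
√(-2914 + D(10, 1*J(2) + 2)) = √(-2914 + 9/8) = √(-23303/8) = I*√46606/4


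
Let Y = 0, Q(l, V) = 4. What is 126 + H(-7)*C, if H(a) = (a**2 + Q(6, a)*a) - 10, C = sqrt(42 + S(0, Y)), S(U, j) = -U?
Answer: 126 + 11*sqrt(42) ≈ 197.29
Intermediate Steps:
C = sqrt(42) (C = sqrt(42 - 1*0) = sqrt(42 + 0) = sqrt(42) ≈ 6.4807)
H(a) = -10 + a**2 + 4*a (H(a) = (a**2 + 4*a) - 10 = -10 + a**2 + 4*a)
126 + H(-7)*C = 126 + (-10 + (-7)**2 + 4*(-7))*sqrt(42) = 126 + (-10 + 49 - 28)*sqrt(42) = 126 + 11*sqrt(42)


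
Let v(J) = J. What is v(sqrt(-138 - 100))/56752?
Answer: I*sqrt(238)/56752 ≈ 0.00027184*I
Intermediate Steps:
v(sqrt(-138 - 100))/56752 = sqrt(-138 - 100)/56752 = sqrt(-238)*(1/56752) = (I*sqrt(238))*(1/56752) = I*sqrt(238)/56752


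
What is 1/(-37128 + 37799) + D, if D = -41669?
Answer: -27959898/671 ≈ -41669.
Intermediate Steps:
1/(-37128 + 37799) + D = 1/(-37128 + 37799) - 41669 = 1/671 - 41669 = -27959898/671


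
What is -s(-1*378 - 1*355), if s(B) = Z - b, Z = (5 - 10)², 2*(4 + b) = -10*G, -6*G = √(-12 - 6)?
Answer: -29 + 5*I*√2/2 ≈ -29.0 + 3.5355*I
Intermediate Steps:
G = -I*√2/2 (G = -√(-12 - 6)/6 = -I*√2/2 ≈ -0.70711*I)
b = -4 + 5*I*√2/2 (b = -4 + (-(-5)*I*√2)/2 = -4 + (5*I*√2)/2 = -4 + 5*I*√2/2 ≈ -4.0 + 3.5355*I)
Z = 25 (Z = (-5)² = 25)
s(B) = 29 - 5*I*√2/2 (s(B) = 25 - (-4 + 5*I*√2/2) = 25 + (4 - 5*I*√2/2) = 29 - 5*I*√2/2)
-s(-1*378 - 1*355) = -(29 - 5*I*√2/2) = -29 + 5*I*√2/2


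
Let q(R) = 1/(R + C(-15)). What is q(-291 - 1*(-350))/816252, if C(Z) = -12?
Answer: 1/38363844 ≈ 2.6066e-8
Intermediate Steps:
q(R) = 1/(-12 + R) (q(R) = 1/(R - 12) = 1/(-12 + R))
q(-291 - 1*(-350))/816252 = 1/(-12 + (-291 - 1*(-350))*816252) = (1/816252)/(-12 + (-291 + 350)) = (1/816252)/(-12 + 59) = (1/816252)/47 = (1/47)*(1/816252) = 1/38363844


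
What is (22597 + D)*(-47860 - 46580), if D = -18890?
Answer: -350089080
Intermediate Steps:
(22597 + D)*(-47860 - 46580) = (22597 - 18890)*(-47860 - 46580) = 3707*(-94440) = -350089080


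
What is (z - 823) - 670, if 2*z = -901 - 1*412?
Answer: -4299/2 ≈ -2149.5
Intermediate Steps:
z = -1313/2 (z = (-901 - 1*412)/2 = (-901 - 412)/2 = (½)*(-1313) = -1313/2 ≈ -656.50)
(z - 823) - 670 = (-1313/2 - 823) - 670 = -2959/2 - 670 = -4299/2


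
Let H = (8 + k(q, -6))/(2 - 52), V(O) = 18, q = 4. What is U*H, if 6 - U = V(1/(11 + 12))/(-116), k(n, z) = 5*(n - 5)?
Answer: -1071/2900 ≈ -0.36931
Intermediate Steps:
k(n, z) = -25 + 5*n (k(n, z) = 5*(-5 + n) = -25 + 5*n)
U = 357/58 (U = 6 - 18/(-116) = 6 - 18*(-1)/116 = 6 - 1*(-9/58) = 6 + 9/58 = 357/58 ≈ 6.1552)
H = -3/50 (H = (8 + (-25 + 5*4))/(2 - 52) = (8 + (-25 + 20))/(-50) = (8 - 5)*(-1/50) = 3*(-1/50) = -3/50 ≈ -0.060000)
U*H = (357/58)*(-3/50) = -1071/2900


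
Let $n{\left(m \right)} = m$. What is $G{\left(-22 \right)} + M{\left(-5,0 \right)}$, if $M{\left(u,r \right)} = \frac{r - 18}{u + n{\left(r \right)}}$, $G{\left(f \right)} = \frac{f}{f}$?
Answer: $\frac{23}{5} \approx 4.6$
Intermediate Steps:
$G{\left(f \right)} = 1$
$M{\left(u,r \right)} = \frac{-18 + r}{r + u}$ ($M{\left(u,r \right)} = \frac{r - 18}{u + r} = \frac{-18 + r}{r + u}$)
$G{\left(-22 \right)} + M{\left(-5,0 \right)} = 1 + \frac{-18 + 0}{0 - 5} = 1 + \frac{1}{-5} \left(-18\right) = 1 - - \frac{18}{5} = 1 + \frac{18}{5} = \frac{23}{5}$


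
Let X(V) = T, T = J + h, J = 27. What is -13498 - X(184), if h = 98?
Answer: -13623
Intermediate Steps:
T = 125 (T = 27 + 98 = 125)
X(V) = 125
-13498 - X(184) = -13498 - 1*125 = -13498 - 125 = -13623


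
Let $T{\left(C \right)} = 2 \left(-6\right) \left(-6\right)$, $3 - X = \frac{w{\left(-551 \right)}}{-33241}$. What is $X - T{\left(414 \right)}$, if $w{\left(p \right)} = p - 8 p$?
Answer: $- \frac{2289772}{33241} \approx -68.884$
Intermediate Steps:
$w{\left(p \right)} = - 7 p$
$X = \frac{103580}{33241}$ ($X = 3 - \frac{\left(-7\right) \left(-551\right)}{-33241} = 3 - 3857 \left(- \frac{1}{33241}\right) = 3 - - \frac{3857}{33241} = 3 + \frac{3857}{33241} = \frac{103580}{33241} \approx 3.116$)
$T{\left(C \right)} = 72$ ($T{\left(C \right)} = \left(-12\right) \left(-6\right) = 72$)
$X - T{\left(414 \right)} = \frac{103580}{33241} - 72 = - \frac{2289772}{33241}$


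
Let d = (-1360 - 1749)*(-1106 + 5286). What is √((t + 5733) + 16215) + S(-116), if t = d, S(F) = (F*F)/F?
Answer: -116 + 2*I*√3243418 ≈ -116.0 + 3601.9*I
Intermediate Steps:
S(F) = F (S(F) = F²/F = F)
d = -12995620 (d = -3109*4180 = -12995620)
t = -12995620
√((t + 5733) + 16215) + S(-116) = √((-12995620 + 5733) + 16215) - 116 = √(-12989887 + 16215) - 116 = √(-12973672) - 116 = 2*I*√3243418 - 116 = -116 + 2*I*√3243418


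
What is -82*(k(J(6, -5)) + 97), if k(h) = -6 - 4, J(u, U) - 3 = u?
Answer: -7134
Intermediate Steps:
J(u, U) = 3 + u
k(h) = -10
-82*(k(J(6, -5)) + 97) = -82*(-10 + 97) = -82*87 = -7134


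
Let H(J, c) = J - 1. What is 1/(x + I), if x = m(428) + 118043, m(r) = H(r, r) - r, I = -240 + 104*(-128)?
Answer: 1/104490 ≈ 9.5703e-6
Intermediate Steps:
H(J, c) = -1 + J
I = -13552 (I = -240 - 13312 = -13552)
m(r) = -1 (m(r) = (-1 + r) - r = -1)
x = 118042 (x = -1 + 118043 = 118042)
1/(x + I) = 1/(118042 - 13552) = 1/104490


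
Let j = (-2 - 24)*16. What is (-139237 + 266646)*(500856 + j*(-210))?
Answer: 74944012344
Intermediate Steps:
j = -416 (j = -26*16 = -416)
(-139237 + 266646)*(500856 + j*(-210)) = (-139237 + 266646)*(500856 - 416*(-210)) = 127409*(500856 + 87360) = 127409*588216 = 74944012344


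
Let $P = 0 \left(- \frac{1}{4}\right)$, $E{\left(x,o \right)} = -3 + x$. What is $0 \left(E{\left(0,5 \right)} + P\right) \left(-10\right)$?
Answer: $0$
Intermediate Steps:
$P = 0$ ($P = 0 \left(\left(-1\right) \frac{1}{4}\right) = 0 \left(- \frac{1}{4}\right) = 0$)
$0 \left(E{\left(0,5 \right)} + P\right) \left(-10\right) = 0 \left(\left(-3 + 0\right) + 0\right) \left(-10\right) = 0 \left(-3 + 0\right) \left(-10\right) = 0 \left(-3\right) \left(-10\right) = 0 \left(-10\right) = 0$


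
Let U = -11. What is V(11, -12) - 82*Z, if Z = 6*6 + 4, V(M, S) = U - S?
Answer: -3279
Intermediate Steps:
V(M, S) = -11 - S
Z = 40 (Z = 36 + 4 = 40)
V(11, -12) - 82*Z = (-11 - 1*(-12)) - 82*40 = (-11 + 12) - 3280 = 1 - 3280 = -3279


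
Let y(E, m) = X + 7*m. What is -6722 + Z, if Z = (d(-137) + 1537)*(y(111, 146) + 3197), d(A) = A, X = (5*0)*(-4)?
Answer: 5899878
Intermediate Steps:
X = 0 (X = 0*(-4) = 0)
y(E, m) = 7*m (y(E, m) = 0 + 7*m = 7*m)
Z = 5906600 (Z = (-137 + 1537)*(7*146 + 3197) = 1400*(1022 + 3197) = 1400*4219 = 5906600)
-6722 + Z = -6722 + 5906600 = 5899878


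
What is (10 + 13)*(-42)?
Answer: -966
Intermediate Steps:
(10 + 13)*(-42) = 23*(-42) = -966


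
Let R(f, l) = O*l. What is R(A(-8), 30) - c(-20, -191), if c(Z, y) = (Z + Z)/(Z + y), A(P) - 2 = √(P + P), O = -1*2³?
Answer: -50680/211 ≈ -240.19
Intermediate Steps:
O = -8 (O = -1*8 = -8)
A(P) = 2 + √2*√P (A(P) = 2 + √(P + P) = 2 + √(2*P) = 2 + √2*√P)
R(f, l) = -8*l
c(Z, y) = 2*Z/(Z + y) (c(Z, y) = (2*Z)/(Z + y) = 2*Z/(Z + y))
R(A(-8), 30) - c(-20, -191) = -8*30 - 2*(-20)/(-20 - 191) = -240 - 2*(-20)/(-211) = -240 - 2*(-20)*(-1)/211 = -240 - 1*40/211 = -240 - 40/211 = -50680/211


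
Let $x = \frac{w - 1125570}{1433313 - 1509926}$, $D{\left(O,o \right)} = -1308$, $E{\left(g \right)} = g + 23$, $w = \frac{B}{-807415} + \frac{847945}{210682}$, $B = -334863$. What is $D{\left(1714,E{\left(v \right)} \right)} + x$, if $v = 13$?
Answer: $- \frac{16855002512180483761}{13032469419989390} \approx -1293.3$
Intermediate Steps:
$w = \frac{755193118741}{170107807030}$ ($w = - \frac{334863}{-807415} + \frac{847945}{210682} = \left(-334863\right) \left(- \frac{1}{807415}\right) + 847945 \cdot \frac{1}{210682} = \frac{334863}{807415} + \frac{847945}{210682} = \frac{755193118741}{170107807030} \approx 4.4395$)
$E{\left(g \right)} = 23 + g$
$x = \frac{191467489165638359}{13032469419989390}$ ($x = \frac{\frac{755193118741}{170107807030} - 1125570}{1433313 - 1509926} = - \frac{191467489165638359}{170107807030 \left(-76613\right)} = \left(- \frac{191467489165638359}{170107807030}\right) \left(- \frac{1}{76613}\right) = \frac{191467489165638359}{13032469419989390} \approx 14.692$)
$D{\left(1714,E{\left(v \right)} \right)} + x = -1308 + \frac{191467489165638359}{13032469419989390} = - \frac{16855002512180483761}{13032469419989390}$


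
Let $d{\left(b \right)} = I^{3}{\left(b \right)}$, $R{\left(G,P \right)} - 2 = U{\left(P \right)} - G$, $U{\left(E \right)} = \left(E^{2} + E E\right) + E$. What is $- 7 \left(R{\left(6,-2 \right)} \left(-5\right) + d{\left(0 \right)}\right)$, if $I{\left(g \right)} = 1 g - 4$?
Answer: $518$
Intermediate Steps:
$U{\left(E \right)} = E + 2 E^{2}$ ($U{\left(E \right)} = \left(E^{2} + E^{2}\right) + E = 2 E^{2} + E = E + 2 E^{2}$)
$I{\left(g \right)} = -4 + g$ ($I{\left(g \right)} = g - 4 = -4 + g$)
$R{\left(G,P \right)} = 2 - G + P \left(1 + 2 P\right)$ ($R{\left(G,P \right)} = 2 - \left(G - P \left(1 + 2 P\right)\right) = 2 - G + P \left(1 + 2 P\right)$)
$d{\left(b \right)} = \left(-4 + b\right)^{3}$
$- 7 \left(R{\left(6,-2 \right)} \left(-5\right) + d{\left(0 \right)}\right) = - 7 \left(\left(2 - 6 - 2 \left(1 + 2 \left(-2\right)\right)\right) \left(-5\right) + \left(-4 + 0\right)^{3}\right) = - 7 \left(\left(2 - 6 - 2 \left(1 - 4\right)\right) \left(-5\right) + \left(-4\right)^{3}\right) = - 7 \left(\left(2 - 6 - -6\right) \left(-5\right) - 64\right) = - 7 \left(\left(2 - 6 + 6\right) \left(-5\right) - 64\right) = - 7 \left(2 \left(-5\right) - 64\right) = - 7 \left(-10 - 64\right) = \left(-7\right) \left(-74\right) = 518$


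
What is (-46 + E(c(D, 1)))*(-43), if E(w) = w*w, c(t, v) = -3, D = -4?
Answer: 1591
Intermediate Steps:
E(w) = w²
(-46 + E(c(D, 1)))*(-43) = (-46 + (-3)²)*(-43) = (-46 + 9)*(-43) = -37*(-43) = 1591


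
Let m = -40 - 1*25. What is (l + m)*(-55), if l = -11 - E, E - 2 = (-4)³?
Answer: 770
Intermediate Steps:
m = -65 (m = -40 - 25 = -65)
E = -62 (E = 2 + (-4)³ = 2 - 64 = -62)
l = 51 (l = -11 - 1*(-62) = -11 + 62 = 51)
(l + m)*(-55) = (51 - 65)*(-55) = -14*(-55) = 770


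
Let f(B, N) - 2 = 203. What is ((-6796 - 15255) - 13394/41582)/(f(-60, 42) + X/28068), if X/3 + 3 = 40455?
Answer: -536179539941/5089719964 ≈ -105.35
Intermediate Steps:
f(B, N) = 205 (f(B, N) = 2 + 203 = 205)
X = 121356 (X = -9 + 3*40455 = -9 + 121365 = 121356)
((-6796 - 15255) - 13394/41582)/(f(-60, 42) + X/28068) = ((-6796 - 15255) - 13394/41582)/(205 + 121356/28068) = (-22051 - 13394*1/41582)/(205 + 121356*(1/28068)) = (-22051 - 6697/20791)/(205 + 10113/2339) = -458469038/(20791*489608/2339) = -458469038/20791*2339/489608 = -536179539941/5089719964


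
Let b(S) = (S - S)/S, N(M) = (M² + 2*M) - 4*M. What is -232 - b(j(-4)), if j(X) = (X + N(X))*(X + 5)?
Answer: -232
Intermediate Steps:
N(M) = M² - 2*M
j(X) = (5 + X)*(X + X*(-2 + X)) (j(X) = (X + X*(-2 + X))*(X + 5) = (X + X*(-2 + X))*(5 + X) = (5 + X)*(X + X*(-2 + X)))
b(S) = 0 (b(S) = 0/S = 0)
-232 - b(j(-4)) = -232 - 1*0 = -232 + 0 = -232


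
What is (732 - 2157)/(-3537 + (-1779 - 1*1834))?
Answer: 57/286 ≈ 0.19930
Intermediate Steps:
(732 - 2157)/(-3537 + (-1779 - 1*1834)) = -1425/(-3537 + (-1779 - 1834)) = -1425/(-3537 - 3613) = -1425/(-7150) = -1425*(-1/7150) = 57/286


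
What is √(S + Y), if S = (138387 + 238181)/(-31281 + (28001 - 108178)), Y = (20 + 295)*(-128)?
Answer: 2*I*√31308295345039/55729 ≈ 200.81*I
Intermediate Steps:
Y = -40320 (Y = 315*(-128) = -40320)
S = -188284/55729 (S = 376568/(-31281 - 80177) = 376568/(-111458) = 376568*(-1/111458) = -188284/55729 ≈ -3.3786)
√(S + Y) = √(-188284/55729 - 40320) = √(-2247181564/55729) = 2*I*√31308295345039/55729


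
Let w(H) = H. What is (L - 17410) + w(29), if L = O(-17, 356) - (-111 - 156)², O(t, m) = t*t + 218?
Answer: -88163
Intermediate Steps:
O(t, m) = 218 + t² (O(t, m) = t² + 218 = 218 + t²)
L = -70782 (L = (218 + (-17)²) - (-111 - 156)² = (218 + 289) - 1*(-267)² = 507 - 1*71289 = 507 - 71289 = -70782)
(L - 17410) + w(29) = (-70782 - 17410) + 29 = -88192 + 29 = -88163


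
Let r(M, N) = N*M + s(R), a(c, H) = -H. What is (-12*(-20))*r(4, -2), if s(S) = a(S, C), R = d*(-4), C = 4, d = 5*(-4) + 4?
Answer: -2880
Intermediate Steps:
d = -16 (d = -20 + 4 = -16)
R = 64 (R = -16*(-4) = 64)
s(S) = -4 (s(S) = -1*4 = -4)
r(M, N) = -4 + M*N (r(M, N) = N*M - 4 = M*N - 4 = -4 + M*N)
(-12*(-20))*r(4, -2) = (-12*(-20))*(-4 + 4*(-2)) = 240*(-4 - 8) = 240*(-12) = -2880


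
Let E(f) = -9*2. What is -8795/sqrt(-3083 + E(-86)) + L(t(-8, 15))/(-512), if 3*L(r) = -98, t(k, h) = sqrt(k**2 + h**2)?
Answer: 49/768 + 8795*I*sqrt(3101)/3101 ≈ 0.063802 + 157.94*I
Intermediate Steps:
t(k, h) = sqrt(h**2 + k**2)
L(r) = -98/3 (L(r) = (1/3)*(-98) = -98/3)
E(f) = -18
-8795/sqrt(-3083 + E(-86)) + L(t(-8, 15))/(-512) = -8795/sqrt(-3083 - 18) - 98/3/(-512) = -8795*(-I*sqrt(3101)/3101) - 98/3*(-1/512) = -8795*(-I*sqrt(3101)/3101) + 49/768 = -(-8795)*I*sqrt(3101)/3101 + 49/768 = 8795*I*sqrt(3101)/3101 + 49/768 = 49/768 + 8795*I*sqrt(3101)/3101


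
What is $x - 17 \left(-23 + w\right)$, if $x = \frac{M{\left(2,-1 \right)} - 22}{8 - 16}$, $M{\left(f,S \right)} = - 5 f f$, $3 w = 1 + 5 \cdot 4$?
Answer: $\frac{1109}{4} \approx 277.25$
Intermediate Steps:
$w = 7$ ($w = \frac{1 + 5 \cdot 4}{3} = \frac{1 + 20}{3} = \frac{1}{3} \cdot 21 = 7$)
$M{\left(f,S \right)} = - 5 f^{2}$
$x = \frac{21}{4}$ ($x = \frac{- 5 \cdot 2^{2} - 22}{8 - 16} = \frac{\left(-5\right) 4 - 22}{-8} = \left(-20 - 22\right) \left(- \frac{1}{8}\right) = \left(-42\right) \left(- \frac{1}{8}\right) = \frac{21}{4} \approx 5.25$)
$x - 17 \left(-23 + w\right) = \frac{21}{4} - 17 \left(-23 + 7\right) = \frac{21}{4} - -272 = \frac{21}{4} + 272 = \frac{1109}{4}$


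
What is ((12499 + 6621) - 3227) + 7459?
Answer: 23352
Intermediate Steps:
((12499 + 6621) - 3227) + 7459 = (19120 - 3227) + 7459 = 15893 + 7459 = 23352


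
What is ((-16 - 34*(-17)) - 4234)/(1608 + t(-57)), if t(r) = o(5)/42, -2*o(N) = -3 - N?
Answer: -38556/16885 ≈ -2.2834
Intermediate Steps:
o(N) = 3/2 + N/2 (o(N) = -(-3 - N)/2 = 3/2 + N/2)
t(r) = 2/21 (t(r) = (3/2 + (½)*5)/42 = (3/2 + 5/2)*(1/42) = 4*(1/42) = 2/21)
((-16 - 34*(-17)) - 4234)/(1608 + t(-57)) = ((-16 - 34*(-17)) - 4234)/(1608 + 2/21) = ((-16 + 578) - 4234)/(33770/21) = (562 - 4234)*(21/33770) = -3672*21/33770 = -38556/16885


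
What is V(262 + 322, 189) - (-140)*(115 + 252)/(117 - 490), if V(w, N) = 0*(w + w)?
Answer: -51380/373 ≈ -137.75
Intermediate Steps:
V(w, N) = 0 (V(w, N) = 0*(2*w) = 0)
V(262 + 322, 189) - (-140)*(115 + 252)/(117 - 490) = 0 - (-140)*(115 + 252)/(117 - 490) = 0 - (-140)*367/(-373) = 0 - (-140)*367*(-1/373) = 0 - (-140)*(-367)/373 = 0 - 1*51380/373 = 0 - 51380/373 = -51380/373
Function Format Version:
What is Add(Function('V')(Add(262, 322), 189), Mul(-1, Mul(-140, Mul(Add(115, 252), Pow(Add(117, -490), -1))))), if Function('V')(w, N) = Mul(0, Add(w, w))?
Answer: Rational(-51380, 373) ≈ -137.75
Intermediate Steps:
Function('V')(w, N) = 0 (Function('V')(w, N) = Mul(0, Mul(2, w)) = 0)
Add(Function('V')(Add(262, 322), 189), Mul(-1, Mul(-140, Mul(Add(115, 252), Pow(Add(117, -490), -1))))) = Add(0, Mul(-1, Mul(-140, Mul(Add(115, 252), Pow(Add(117, -490), -1))))) = Add(0, Mul(-1, Mul(-140, Mul(367, Pow(-373, -1))))) = Add(0, Mul(-1, Mul(-140, Mul(367, Rational(-1, 373))))) = Add(0, Mul(-1, Mul(-140, Rational(-367, 373)))) = Add(0, Mul(-1, Rational(51380, 373))) = Add(0, Rational(-51380, 373)) = Rational(-51380, 373)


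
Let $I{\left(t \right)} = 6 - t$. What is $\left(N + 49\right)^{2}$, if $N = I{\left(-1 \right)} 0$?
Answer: $2401$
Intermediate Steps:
$N = 0$ ($N = \left(6 - -1\right) 0 = \left(6 + 1\right) 0 = 7 \cdot 0 = 0$)
$\left(N + 49\right)^{2} = \left(0 + 49\right)^{2} = 49^{2} = 2401$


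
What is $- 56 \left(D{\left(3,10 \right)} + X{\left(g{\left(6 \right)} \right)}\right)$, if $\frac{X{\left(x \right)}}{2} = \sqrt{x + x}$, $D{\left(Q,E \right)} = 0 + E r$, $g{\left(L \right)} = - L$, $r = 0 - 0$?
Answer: $- 224 i \sqrt{3} \approx - 387.98 i$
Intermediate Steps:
$r = 0$ ($r = 0 + 0 = 0$)
$D{\left(Q,E \right)} = 0$ ($D{\left(Q,E \right)} = 0 + E 0 = 0 + 0 = 0$)
$X{\left(x \right)} = 2 \sqrt{2} \sqrt{x}$ ($X{\left(x \right)} = 2 \sqrt{x + x} = 2 \sqrt{2 x} = 2 \sqrt{2} \sqrt{x}$)
$- 56 \left(D{\left(3,10 \right)} + X{\left(g{\left(6 \right)} \right)}\right) = - 56 \left(0 + 2 \sqrt{2} \sqrt{\left(-1\right) 6}\right) = - 56 \left(0 + 2 \sqrt{2} \sqrt{-6}\right) = - 56 \left(0 + 2 \sqrt{2} i \sqrt{6}\right) = - 56 \left(0 + 4 i \sqrt{3}\right) = - 56 \cdot 4 i \sqrt{3} = - 224 i \sqrt{3}$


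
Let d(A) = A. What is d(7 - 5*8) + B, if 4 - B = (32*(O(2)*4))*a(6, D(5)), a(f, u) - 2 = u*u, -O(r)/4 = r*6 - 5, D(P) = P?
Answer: 96739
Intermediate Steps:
O(r) = 20 - 24*r (O(r) = -4*(r*6 - 5) = -4*(6*r - 5) = -4*(-5 + 6*r) = 20 - 24*r)
a(f, u) = 2 + u² (a(f, u) = 2 + u*u = 2 + u²)
B = 96772 (B = 4 - 32*((20 - 24*2)*4)*(2 + 5²) = 4 - 32*((20 - 48)*4)*(2 + 25) = 4 - 32*(-28*4)*27 = 4 - 32*(-112)*27 = 4 - (-3584)*27 = 4 - 1*(-96768) = 4 + 96768 = 96772)
d(7 - 5*8) + B = (7 - 5*8) + 96772 = (7 - 40) + 96772 = -33 + 96772 = 96739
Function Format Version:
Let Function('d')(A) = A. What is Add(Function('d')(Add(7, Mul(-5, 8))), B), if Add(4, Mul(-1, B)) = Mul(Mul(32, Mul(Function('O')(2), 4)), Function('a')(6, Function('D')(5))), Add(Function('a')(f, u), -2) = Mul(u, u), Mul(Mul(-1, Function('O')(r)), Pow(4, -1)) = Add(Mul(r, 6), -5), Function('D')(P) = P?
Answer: 96739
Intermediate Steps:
Function('O')(r) = Add(20, Mul(-24, r)) (Function('O')(r) = Mul(-4, Add(Mul(r, 6), -5)) = Mul(-4, Add(Mul(6, r), -5)) = Mul(-4, Add(-5, Mul(6, r))) = Add(20, Mul(-24, r)))
Function('a')(f, u) = Add(2, Pow(u, 2)) (Function('a')(f, u) = Add(2, Mul(u, u)) = Add(2, Pow(u, 2)))
B = 96772 (B = Add(4, Mul(-1, Mul(Mul(32, Mul(Add(20, Mul(-24, 2)), 4)), Add(2, Pow(5, 2))))) = Add(4, Mul(-1, Mul(Mul(32, Mul(Add(20, -48), 4)), Add(2, 25)))) = Add(4, Mul(-1, Mul(Mul(32, Mul(-28, 4)), 27))) = Add(4, Mul(-1, Mul(Mul(32, -112), 27))) = Add(4, Mul(-1, Mul(-3584, 27))) = Add(4, Mul(-1, -96768)) = Add(4, 96768) = 96772)
Add(Function('d')(Add(7, Mul(-5, 8))), B) = Add(Add(7, Mul(-5, 8)), 96772) = Add(Add(7, -40), 96772) = Add(-33, 96772) = 96739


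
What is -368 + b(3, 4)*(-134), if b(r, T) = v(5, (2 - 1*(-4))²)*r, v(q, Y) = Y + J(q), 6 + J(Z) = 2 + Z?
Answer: -15242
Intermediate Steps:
J(Z) = -4 + Z (J(Z) = -6 + (2 + Z) = -4 + Z)
v(q, Y) = -4 + Y + q (v(q, Y) = Y + (-4 + q) = -4 + Y + q)
b(r, T) = 37*r (b(r, T) = (-4 + (2 - 1*(-4))² + 5)*r = (-4 + (2 + 4)² + 5)*r = (-4 + 6² + 5)*r = (-4 + 36 + 5)*r = 37*r)
-368 + b(3, 4)*(-134) = -368 + (37*3)*(-134) = -368 + 111*(-134) = -368 - 14874 = -15242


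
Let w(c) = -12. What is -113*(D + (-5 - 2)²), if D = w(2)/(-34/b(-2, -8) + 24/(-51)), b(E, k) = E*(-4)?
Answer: -623195/107 ≈ -5824.3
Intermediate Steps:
b(E, k) = -4*E
D = 272/107 (D = -12/(-34/((-4*(-2))) + 24/(-51)) = -12/(-34/8 + 24*(-1/51)) = -12/(-34*⅛ - 8/17) = -12/(-17/4 - 8/17) = -12/(-321/68) = -12*(-68/321) = 272/107 ≈ 2.5421)
-113*(D + (-5 - 2)²) = -113*(272/107 + (-5 - 2)²) = -113*(272/107 + (-7)²) = -113*(272/107 + 49) = -113*5515/107 = -623195/107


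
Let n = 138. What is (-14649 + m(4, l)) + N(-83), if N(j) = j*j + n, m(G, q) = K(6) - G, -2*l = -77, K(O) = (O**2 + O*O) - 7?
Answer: -7561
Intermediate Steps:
K(O) = -7 + 2*O**2 (K(O) = (O**2 + O**2) - 7 = 2*O**2 - 7 = -7 + 2*O**2)
l = 77/2 (l = -1/2*(-77) = 77/2 ≈ 38.500)
m(G, q) = 65 - G (m(G, q) = (-7 + 2*6**2) - G = (-7 + 2*36) - G = (-7 + 72) - G = 65 - G)
N(j) = 138 + j**2 (N(j) = j*j + 138 = j**2 + 138 = 138 + j**2)
(-14649 + m(4, l)) + N(-83) = (-14649 + (65 - 1*4)) + (138 + (-83)**2) = (-14649 + (65 - 4)) + (138 + 6889) = (-14649 + 61) + 7027 = -14588 + 7027 = -7561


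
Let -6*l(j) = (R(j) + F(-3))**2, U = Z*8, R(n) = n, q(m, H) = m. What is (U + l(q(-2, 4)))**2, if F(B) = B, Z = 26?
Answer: 1495729/36 ≈ 41548.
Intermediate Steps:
U = 208 (U = 26*8 = 208)
l(j) = -(-3 + j)**2/6 (l(j) = -(j - 3)**2/6 = -(-3 + j)**2/6)
(U + l(q(-2, 4)))**2 = (208 - (-3 - 2)**2/6)**2 = (208 - 1/6*(-5)**2)**2 = (208 - 1/6*25)**2 = (208 - 25/6)**2 = (1223/6)**2 = 1495729/36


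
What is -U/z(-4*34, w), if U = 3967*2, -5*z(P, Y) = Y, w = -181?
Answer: -39670/181 ≈ -219.17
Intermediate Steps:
z(P, Y) = -Y/5
U = 7934
-U/z(-4*34, w) = -7934/((-⅕*(-181))) = -7934/181/5 = -7934*5/181 = -1*39670/181 = -39670/181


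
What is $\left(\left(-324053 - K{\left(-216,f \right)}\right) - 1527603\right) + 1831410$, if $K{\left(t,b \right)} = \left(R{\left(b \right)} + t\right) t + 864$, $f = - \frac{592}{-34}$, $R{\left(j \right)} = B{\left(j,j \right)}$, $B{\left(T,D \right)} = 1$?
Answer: $-67550$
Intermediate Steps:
$R{\left(j \right)} = 1$
$f = \frac{296}{17}$ ($f = \left(-592\right) \left(- \frac{1}{34}\right) = \frac{296}{17} \approx 17.412$)
$K{\left(t,b \right)} = 864 + t \left(1 + t\right)$ ($K{\left(t,b \right)} = \left(1 + t\right) t + 864 = t \left(1 + t\right) + 864 = 864 + t \left(1 + t\right)$)
$\left(\left(-324053 - K{\left(-216,f \right)}\right) - 1527603\right) + 1831410 = \left(\left(-324053 - \left(864 - 216 + \left(-216\right)^{2}\right)\right) - 1527603\right) + 1831410 = \left(\left(-324053 - \left(864 - 216 + 46656\right)\right) - 1527603\right) + 1831410 = \left(\left(-324053 - 47304\right) - 1527603\right) + 1831410 = \left(-371357 - 1527603\right) + 1831410 = -1898960 + 1831410 = -67550$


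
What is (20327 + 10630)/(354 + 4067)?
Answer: 30957/4421 ≈ 7.0023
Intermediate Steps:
(20327 + 10630)/(354 + 4067) = 30957/4421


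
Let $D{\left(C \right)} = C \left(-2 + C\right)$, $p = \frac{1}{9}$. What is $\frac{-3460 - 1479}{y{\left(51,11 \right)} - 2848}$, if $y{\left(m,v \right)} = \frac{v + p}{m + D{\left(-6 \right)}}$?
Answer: $\frac{4400649}{2537468} \approx 1.7343$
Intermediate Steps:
$p = \frac{1}{9} \approx 0.11111$
$y{\left(m,v \right)} = \frac{\frac{1}{9} + v}{48 + m}$ ($y{\left(m,v \right)} = \frac{v + \frac{1}{9}}{m - 6 \left(-2 - 6\right)} = \frac{\frac{1}{9} + v}{m - -48} = \frac{\frac{1}{9} + v}{m + 48} = \frac{\frac{1}{9} + v}{48 + m}$)
$\frac{-3460 - 1479}{y{\left(51,11 \right)} - 2848} = \frac{-3460 - 1479}{\frac{\frac{1}{9} + 11}{48 + 51} - 2848} = - \frac{4939}{\frac{1}{99} \cdot \frac{100}{9} - 2848} = - \frac{4939}{\frac{100}{891} - 2848} = - \frac{4939}{- \frac{2537468}{891}} = \left(-4939\right) \left(- \frac{891}{2537468}\right) = \frac{4400649}{2537468}$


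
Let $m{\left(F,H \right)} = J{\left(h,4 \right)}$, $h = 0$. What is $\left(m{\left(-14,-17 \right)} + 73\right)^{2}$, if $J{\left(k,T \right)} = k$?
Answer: $5329$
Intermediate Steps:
$m{\left(F,H \right)} = 0$
$\left(m{\left(-14,-17 \right)} + 73\right)^{2} = \left(0 + 73\right)^{2} = 73^{2} = 5329$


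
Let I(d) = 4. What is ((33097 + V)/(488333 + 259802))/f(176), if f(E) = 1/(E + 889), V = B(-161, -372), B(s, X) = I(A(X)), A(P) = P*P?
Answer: 7050513/149627 ≈ 47.121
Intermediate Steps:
A(P) = P²
B(s, X) = 4
V = 4
f(E) = 1/(889 + E)
((33097 + V)/(488333 + 259802))/f(176) = ((33097 + 4)/(488333 + 259802))/(1/(889 + 176)) = (33101/748135)/(1/1065) = (33101*(1/748135))/(1/1065) = (33101/748135)*1065 = 7050513/149627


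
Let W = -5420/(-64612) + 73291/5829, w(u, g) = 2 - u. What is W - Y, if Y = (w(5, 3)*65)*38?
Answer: 24099535172/3246753 ≈ 7422.7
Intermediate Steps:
W = 41095442/3246753 (W = -5420*(-1/64612) + 73291*(1/5829) = 1355/16153 + 73291/5829 = 41095442/3246753 ≈ 12.657)
Y = -7410 (Y = ((2 - 1*5)*65)*38 = ((2 - 5)*65)*38 = -3*65*38 = -195*38 = -7410)
W - Y = 41095442/3246753 - 1*(-7410) = 41095442/3246753 + 7410 = 24099535172/3246753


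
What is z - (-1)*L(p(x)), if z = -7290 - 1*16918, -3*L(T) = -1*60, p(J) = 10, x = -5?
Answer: -24188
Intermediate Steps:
L(T) = 20 (L(T) = -(-1)*60/3 = -⅓*(-60) = 20)
z = -24208 (z = -7290 - 16918 = -24208)
z - (-1)*L(p(x)) = -24208 - (-1)*20 = -24208 - 1*(-20) = -24208 + 20 = -24188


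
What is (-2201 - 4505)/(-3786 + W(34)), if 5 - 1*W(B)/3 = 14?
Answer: 6706/3813 ≈ 1.7587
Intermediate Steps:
W(B) = -27 (W(B) = 15 - 3*14 = 15 - 42 = -27)
(-2201 - 4505)/(-3786 + W(34)) = (-2201 - 4505)/(-3786 - 27) = -6706/(-3813) = -6706*(-1/3813) = 6706/3813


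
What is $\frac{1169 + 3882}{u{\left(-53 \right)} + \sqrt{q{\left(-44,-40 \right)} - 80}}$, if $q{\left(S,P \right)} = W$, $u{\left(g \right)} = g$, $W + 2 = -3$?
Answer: $- \frac{267703}{2894} - \frac{5051 i \sqrt{85}}{2894} \approx -92.503 - 16.091 i$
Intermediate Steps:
$W = -5$ ($W = -2 - 3 = -5$)
$q{\left(S,P \right)} = -5$
$\frac{1169 + 3882}{u{\left(-53 \right)} + \sqrt{q{\left(-44,-40 \right)} - 80}} = \frac{1169 + 3882}{-53 + \sqrt{-5 - 80}} = \frac{5051}{-53 + \sqrt{-85}} = \frac{5051}{-53 + i \sqrt{85}}$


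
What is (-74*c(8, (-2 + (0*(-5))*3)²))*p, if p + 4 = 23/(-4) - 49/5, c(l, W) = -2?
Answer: -14467/5 ≈ -2893.4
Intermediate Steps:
p = -391/20 (p = -4 + (23/(-4) - 49/5) = -4 + (23*(-¼) - 49*⅕) = -4 + (-23/4 - 49/5) = -4 - 311/20 = -391/20 ≈ -19.550)
(-74*c(8, (-2 + (0*(-5))*3)²))*p = -74*(-2)*(-391/20) = 148*(-391/20) = -14467/5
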